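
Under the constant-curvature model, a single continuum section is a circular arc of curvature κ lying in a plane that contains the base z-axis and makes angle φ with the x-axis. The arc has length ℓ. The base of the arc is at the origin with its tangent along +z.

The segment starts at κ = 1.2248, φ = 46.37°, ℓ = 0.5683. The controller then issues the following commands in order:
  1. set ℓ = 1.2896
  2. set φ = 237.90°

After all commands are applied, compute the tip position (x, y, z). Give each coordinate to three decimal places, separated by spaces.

initial: κ=1.2248, φ=46.37°, ℓ=0.5683
cmd 1: set ℓ=1.2896 → (κ,φ,ℓ)=(1.2248,46.37°,1.2896) → tip=(0.5683,0.5961,0.8164)
cmd 2: set φ=237.90° → (κ,φ,ℓ)=(1.2248,237.90°,1.2896) → tip=(-0.4376,-0.6977,0.8164)

-0.438 -0.698 0.816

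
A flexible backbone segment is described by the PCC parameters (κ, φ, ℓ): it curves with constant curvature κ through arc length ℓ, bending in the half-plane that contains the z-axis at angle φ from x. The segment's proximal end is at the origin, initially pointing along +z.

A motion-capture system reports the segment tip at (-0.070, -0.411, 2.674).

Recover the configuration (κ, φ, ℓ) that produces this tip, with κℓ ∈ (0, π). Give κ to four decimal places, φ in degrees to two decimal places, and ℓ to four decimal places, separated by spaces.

ρ = √(x²+y²) = √(-0.070² + -0.411²) = 0.41692
φ = atan2(y, x) mod 360° = atan2(-0.411, -0.070) = 260.3343°
|p|² = ρ² + z² = 0.41692² + 2.674² = 7.32410
κ = 2ρ / |p|² = 2×0.41692 / 7.32410 = 0.11385
θ = 2·atan2(ρ, z) = 2·atan2(0.41692, 2.674) = 0.30934 rad
ℓ = θ/κ = 0.30934/0.11385 = 2.71713

0.1138 260.33 2.7171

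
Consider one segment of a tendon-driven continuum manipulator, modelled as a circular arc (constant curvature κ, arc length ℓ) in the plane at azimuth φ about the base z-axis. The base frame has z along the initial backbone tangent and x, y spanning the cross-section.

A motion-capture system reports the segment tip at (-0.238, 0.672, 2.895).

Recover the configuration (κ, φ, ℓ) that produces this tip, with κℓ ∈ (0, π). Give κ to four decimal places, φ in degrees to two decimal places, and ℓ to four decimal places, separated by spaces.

ρ = √(x²+y²) = √(-0.238² + 0.672²) = 0.71290
φ = atan2(y, x) mod 360° = atan2(0.672, -0.238) = 109.5024°
|p|² = ρ² + z² = 0.71290² + 2.895² = 8.88925
κ = 2ρ / |p|² = 2×0.71290 / 8.88925 = 0.16040
θ = 2·atan2(ρ, z) = 2·atan2(0.71290, 2.895) = 0.48290 rad
ℓ = θ/κ = 0.48290/0.16040 = 3.01065

0.1604 109.50 3.0107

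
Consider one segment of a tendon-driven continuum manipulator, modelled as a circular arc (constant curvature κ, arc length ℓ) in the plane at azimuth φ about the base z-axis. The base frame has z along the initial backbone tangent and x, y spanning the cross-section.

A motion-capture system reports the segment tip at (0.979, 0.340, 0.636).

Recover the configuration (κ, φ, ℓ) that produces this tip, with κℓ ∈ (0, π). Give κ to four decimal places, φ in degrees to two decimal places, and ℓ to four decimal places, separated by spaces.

1.4019 19.15 1.4557

ρ = √(x²+y²) = √(0.979² + 0.340²) = 1.03636
φ = atan2(y, x) mod 360° = atan2(0.340, 0.979) = 19.1518°
|p|² = ρ² + z² = 1.03636² + 0.636² = 1.47854
κ = 2ρ / |p|² = 2×1.03636 / 1.47854 = 1.40187
θ = 2·atan2(ρ, z) = 2·atan2(1.03636, 0.636) = 2.04075 rad
ℓ = θ/κ = 2.04075/1.40187 = 1.45573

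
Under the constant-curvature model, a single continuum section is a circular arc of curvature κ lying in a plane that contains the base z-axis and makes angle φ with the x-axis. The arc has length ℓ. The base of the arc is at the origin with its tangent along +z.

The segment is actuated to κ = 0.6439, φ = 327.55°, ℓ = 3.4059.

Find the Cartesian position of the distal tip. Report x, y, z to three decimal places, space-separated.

θ = κ·ℓ = 0.6439 × 3.4059 = 2.19306 rad
ρ = (1 − cos θ)/κ = (1 − -0.58288)/0.6439 = 2.45826
z = sin θ / κ = 0.81256/0.6439 = 1.26194
x = ρ cos φ = 2.45826 × cos(327.55°) = 2.07443
y = ρ sin φ = 2.45826 × sin(327.55°) = -1.31901

2.074 -1.319 1.262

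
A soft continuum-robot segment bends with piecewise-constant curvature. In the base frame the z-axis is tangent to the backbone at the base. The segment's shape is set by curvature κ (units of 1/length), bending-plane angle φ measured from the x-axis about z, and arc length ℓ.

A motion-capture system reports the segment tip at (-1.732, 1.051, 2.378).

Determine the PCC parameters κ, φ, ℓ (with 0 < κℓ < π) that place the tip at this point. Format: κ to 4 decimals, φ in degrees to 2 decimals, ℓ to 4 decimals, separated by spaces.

0.4152 148.75 3.3991

ρ = √(x²+y²) = √(-1.732² + 1.051²) = 2.02594
φ = atan2(y, x) mod 360° = atan2(1.051, -1.732) = 148.7501°
|p|² = ρ² + z² = 2.02594² + 2.378² = 9.75931
κ = 2ρ / |p|² = 2×2.02594 / 9.75931 = 0.41518
θ = 2·atan2(ρ, z) = 2·atan2(2.02594, 2.378) = 1.41125 rad
ℓ = θ/κ = 1.41125/0.41518 = 3.39912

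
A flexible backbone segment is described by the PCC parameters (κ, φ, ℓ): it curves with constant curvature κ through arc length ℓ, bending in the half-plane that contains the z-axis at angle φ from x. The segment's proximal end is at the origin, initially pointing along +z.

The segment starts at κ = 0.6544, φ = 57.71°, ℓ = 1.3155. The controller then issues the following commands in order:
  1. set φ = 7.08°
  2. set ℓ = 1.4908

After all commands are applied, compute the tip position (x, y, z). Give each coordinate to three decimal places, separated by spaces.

0.666 0.083 1.265

initial: κ=0.6544, φ=57.71°, ℓ=1.3155
cmd 1: set φ=7.08° → (κ,φ,ℓ)=(0.6544,7.08°,1.3155) → tip=(0.5281,0.0656,1.1589)
cmd 2: set ℓ=1.4908 → (κ,φ,ℓ)=(0.6544,7.08°,1.4908) → tip=(0.6662,0.0827,1.2653)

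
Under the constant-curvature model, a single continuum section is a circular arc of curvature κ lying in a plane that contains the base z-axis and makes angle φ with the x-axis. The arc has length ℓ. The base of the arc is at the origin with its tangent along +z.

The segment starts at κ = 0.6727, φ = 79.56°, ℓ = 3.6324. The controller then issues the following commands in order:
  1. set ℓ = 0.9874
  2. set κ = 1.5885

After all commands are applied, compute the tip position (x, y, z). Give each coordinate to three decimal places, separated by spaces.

0.114 0.618 0.630

initial: κ=0.6727, φ=79.56°, ℓ=3.6324
cmd 1: set ℓ=0.9874 → (κ,φ,ℓ)=(0.6727,79.56°,0.9874) → tip=(0.0573,0.3108,0.9164)
cmd 2: set κ=1.5885 → (κ,φ,ℓ)=(1.5885,79.56°,0.9874) → tip=(0.1138,0.6177,0.6295)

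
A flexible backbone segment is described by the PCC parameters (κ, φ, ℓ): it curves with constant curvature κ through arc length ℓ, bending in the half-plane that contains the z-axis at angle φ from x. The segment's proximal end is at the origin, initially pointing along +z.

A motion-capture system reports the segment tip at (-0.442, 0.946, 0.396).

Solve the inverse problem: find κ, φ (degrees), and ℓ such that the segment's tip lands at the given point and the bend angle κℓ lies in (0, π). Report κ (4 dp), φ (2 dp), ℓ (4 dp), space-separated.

ρ = √(x²+y²) = √(-0.442² + 0.946²) = 1.04416
φ = atan2(y, x) mod 360° = atan2(0.946, -0.442) = 115.0434°
|p|² = ρ² + z² = 1.04416² + 0.396² = 1.24710
κ = 2ρ / |p|² = 2×1.04416 / 1.24710 = 1.67455
θ = 2·atan2(ρ, z) = 2·atan2(1.04416, 0.396) = 2.41661 rad
ℓ = θ/κ = 2.41661/1.67455 = 1.44314

1.6746 115.04 1.4431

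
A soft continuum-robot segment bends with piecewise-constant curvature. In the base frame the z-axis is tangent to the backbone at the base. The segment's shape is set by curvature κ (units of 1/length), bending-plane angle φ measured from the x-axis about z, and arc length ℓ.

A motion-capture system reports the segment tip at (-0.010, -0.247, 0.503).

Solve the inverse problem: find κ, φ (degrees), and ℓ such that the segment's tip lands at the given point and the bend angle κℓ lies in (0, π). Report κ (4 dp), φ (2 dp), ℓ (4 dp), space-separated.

ρ = √(x²+y²) = √(-0.010² + -0.247²) = 0.24720
φ = atan2(y, x) mod 360° = atan2(-0.247, -0.010) = 267.6816°
|p|² = ρ² + z² = 0.24720² + 0.503² = 0.31412
κ = 2ρ / |p|² = 2×0.24720 / 0.31412 = 1.57395
θ = 2·atan2(ρ, z) = 2·atan2(0.24720, 0.503) = 0.91358 rad
ℓ = θ/κ = 0.91358/1.57395 = 0.58044

1.5739 267.68 0.5804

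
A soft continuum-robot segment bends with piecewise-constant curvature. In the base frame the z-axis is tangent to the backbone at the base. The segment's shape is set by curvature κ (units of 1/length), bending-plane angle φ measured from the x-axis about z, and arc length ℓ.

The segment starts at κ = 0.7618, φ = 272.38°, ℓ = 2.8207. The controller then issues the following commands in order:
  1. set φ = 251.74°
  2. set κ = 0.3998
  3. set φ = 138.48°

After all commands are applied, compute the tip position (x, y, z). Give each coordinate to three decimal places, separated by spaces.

-1.070 0.947 2.260

initial: κ=0.7618, φ=272.38°, ℓ=2.8207
cmd 1: set φ=251.74° → (κ,φ,ℓ)=(0.7618,251.74°,2.8207) → tip=(-0.6360,-1.9277,1.0994)
cmd 2: set κ=0.3998 → (κ,φ,ℓ)=(0.3998,251.74°,2.8207) → tip=(-0.4477,-1.3570,2.2597)
cmd 3: set φ=138.48° → (κ,φ,ℓ)=(0.3998,138.48°,2.8207) → tip=(-1.0699,0.9472,2.2597)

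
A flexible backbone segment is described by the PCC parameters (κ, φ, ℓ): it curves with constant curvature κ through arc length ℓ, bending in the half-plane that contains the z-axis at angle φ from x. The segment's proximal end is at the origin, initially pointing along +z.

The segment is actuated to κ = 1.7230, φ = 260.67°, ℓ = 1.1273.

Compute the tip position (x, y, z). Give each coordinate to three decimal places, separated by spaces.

θ = κ·ℓ = 1.7230 × 1.1273 = 1.94234 rad
ρ = (1 − cos θ)/κ = (1 − -0.36305)/1.7230 = 0.79109
z = sin θ / κ = 0.93177/1.7230 = 0.54078
x = ρ cos φ = 0.79109 × cos(260.67°) = -0.12825
y = ρ sin φ = 0.79109 × sin(260.67°) = -0.78063

-0.128 -0.781 0.541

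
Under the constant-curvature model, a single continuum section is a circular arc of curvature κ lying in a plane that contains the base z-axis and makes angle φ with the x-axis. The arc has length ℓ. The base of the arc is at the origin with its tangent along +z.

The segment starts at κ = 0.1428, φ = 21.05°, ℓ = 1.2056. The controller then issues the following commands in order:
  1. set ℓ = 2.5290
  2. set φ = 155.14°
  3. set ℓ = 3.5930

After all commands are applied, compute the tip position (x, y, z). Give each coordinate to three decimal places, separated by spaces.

initial: κ=0.1428, φ=21.05°, ℓ=1.2056
cmd 1: set ℓ=2.5290 → (κ,φ,ℓ)=(0.1428,21.05°,2.5290) → tip=(0.4216,0.1623,2.4744)
cmd 2: set φ=155.14° → (κ,φ,ℓ)=(0.1428,155.14°,2.5290) → tip=(-0.4099,0.1899,2.4744)
cmd 3: set ℓ=3.5930 → (κ,φ,ℓ)=(0.1428,155.14°,3.5930) → tip=(-0.8182,0.3791,3.4374)

-0.818 0.379 3.437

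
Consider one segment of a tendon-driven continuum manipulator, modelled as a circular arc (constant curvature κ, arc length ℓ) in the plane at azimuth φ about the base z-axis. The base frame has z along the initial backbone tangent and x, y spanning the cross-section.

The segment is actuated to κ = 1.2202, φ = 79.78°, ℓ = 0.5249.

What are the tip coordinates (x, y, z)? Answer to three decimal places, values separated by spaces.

0.029 0.160 0.490

θ = κ·ℓ = 1.2202 × 0.5249 = 0.64048 rad
ρ = (1 − cos θ)/κ = (1 − 0.80181)/1.2202 = 0.16243
z = sin θ / κ = 0.59758/1.2202 = 0.48974
x = ρ cos φ = 0.16243 × cos(79.78°) = 0.02882
y = ρ sin φ = 0.16243 × sin(79.78°) = 0.15985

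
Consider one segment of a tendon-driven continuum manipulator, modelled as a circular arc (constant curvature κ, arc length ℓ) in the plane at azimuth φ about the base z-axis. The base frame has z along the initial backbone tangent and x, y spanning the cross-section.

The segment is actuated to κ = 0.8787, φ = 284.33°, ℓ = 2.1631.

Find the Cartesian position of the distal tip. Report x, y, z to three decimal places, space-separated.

θ = κ·ℓ = 0.8787 × 2.1631 = 1.90072 rad
ρ = (1 − cos θ)/κ = (1 − -0.32397)/0.8787 = 1.50673
z = sin θ / κ = 0.94607/0.8787 = 1.07667
x = ρ cos φ = 1.50673 × cos(284.33°) = 0.37293
y = ρ sin φ = 1.50673 × sin(284.33°) = -1.45985

0.373 -1.460 1.077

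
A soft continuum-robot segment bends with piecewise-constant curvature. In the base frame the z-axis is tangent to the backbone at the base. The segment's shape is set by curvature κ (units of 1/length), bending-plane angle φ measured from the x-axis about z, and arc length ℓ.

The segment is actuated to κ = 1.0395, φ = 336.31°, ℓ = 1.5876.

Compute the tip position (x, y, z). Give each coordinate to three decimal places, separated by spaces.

θ = κ·ℓ = 1.0395 × 1.5876 = 1.65031 rad
ρ = (1 − cos θ)/κ = (1 − -0.07943)/1.0395 = 1.03841
z = sin θ / κ = 0.99684/1.0395 = 0.95896
x = ρ cos φ = 1.03841 × cos(336.31°) = 0.95091
y = ρ sin φ = 1.03841 × sin(336.31°) = -0.41722

0.951 -0.417 0.959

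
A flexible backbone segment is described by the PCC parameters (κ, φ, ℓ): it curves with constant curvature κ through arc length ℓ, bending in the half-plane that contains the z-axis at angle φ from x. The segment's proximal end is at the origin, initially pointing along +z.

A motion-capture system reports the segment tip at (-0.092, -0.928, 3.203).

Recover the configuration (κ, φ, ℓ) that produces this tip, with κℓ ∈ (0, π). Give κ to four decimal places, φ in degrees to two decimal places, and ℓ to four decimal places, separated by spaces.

0.1676 264.34 3.3810

ρ = √(x²+y²) = √(-0.092² + -0.928²) = 0.93255
φ = atan2(y, x) mod 360° = atan2(-0.928, -0.092) = 264.3383°
|p|² = ρ² + z² = 0.93255² + 3.203² = 11.12886
κ = 2ρ / |p|² = 2×0.93255 / 11.12886 = 0.16759
θ = 2·atan2(ρ, z) = 2·atan2(0.93255, 3.203) = 0.56663 rad
ℓ = θ/κ = 0.56663/0.16759 = 3.38104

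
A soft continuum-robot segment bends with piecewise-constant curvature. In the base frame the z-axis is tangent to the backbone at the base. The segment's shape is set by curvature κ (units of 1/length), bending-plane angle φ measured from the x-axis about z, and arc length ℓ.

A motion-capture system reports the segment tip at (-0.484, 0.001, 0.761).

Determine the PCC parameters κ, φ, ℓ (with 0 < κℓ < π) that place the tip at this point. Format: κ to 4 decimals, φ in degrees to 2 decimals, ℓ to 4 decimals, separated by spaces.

ρ = √(x²+y²) = √(-0.484² + 0.001²) = 0.48400
φ = atan2(y, x) mod 360° = atan2(0.001, -0.484) = 179.8816°
|p|² = ρ² + z² = 0.48400² + 0.761² = 0.81338
κ = 2ρ / |p|² = 2×0.48400 / 0.81338 = 1.19010
θ = 2·atan2(ρ, z) = 2·atan2(0.48400, 0.761) = 1.13295 rad
ℓ = θ/κ = 1.13295/1.19010 = 0.95198

1.1901 179.88 0.9520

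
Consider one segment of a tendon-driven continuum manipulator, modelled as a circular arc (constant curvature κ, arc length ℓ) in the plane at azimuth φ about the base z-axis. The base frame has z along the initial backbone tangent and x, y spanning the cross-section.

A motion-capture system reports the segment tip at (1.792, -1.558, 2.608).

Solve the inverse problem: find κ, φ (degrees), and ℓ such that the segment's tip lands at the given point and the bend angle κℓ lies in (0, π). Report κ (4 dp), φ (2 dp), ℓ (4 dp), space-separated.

ρ = √(x²+y²) = √(1.792² + -1.558²) = 2.37458
φ = atan2(y, x) mod 360° = atan2(-1.558, 1.792) = 318.9957°
|p|² = ρ² + z² = 2.37458² + 2.608² = 12.44029
κ = 2ρ / |p|² = 2×2.37458 / 12.44029 = 0.38176
θ = 2·atan2(ρ, z) = 2·atan2(2.37458, 2.608) = 1.47717 rad
ℓ = θ/κ = 1.47717/0.38176 = 3.86941

0.3818 319.00 3.8694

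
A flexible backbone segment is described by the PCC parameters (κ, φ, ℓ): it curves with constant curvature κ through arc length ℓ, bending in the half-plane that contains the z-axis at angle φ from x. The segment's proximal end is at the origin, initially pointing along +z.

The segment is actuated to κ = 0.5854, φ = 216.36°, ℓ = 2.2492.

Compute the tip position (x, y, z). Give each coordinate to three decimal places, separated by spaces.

θ = κ·ℓ = 0.5854 × 2.2492 = 1.31668 rad
ρ = (1 − cos θ)/κ = (1 − 0.25139)/0.5854 = 1.27880
z = sin θ / κ = 0.96789/0.5854 = 1.65338
x = ρ cos φ = 1.27880 × cos(216.36°) = -1.02983
y = ρ sin φ = 1.27880 × sin(216.36°) = -0.75815

-1.030 -0.758 1.653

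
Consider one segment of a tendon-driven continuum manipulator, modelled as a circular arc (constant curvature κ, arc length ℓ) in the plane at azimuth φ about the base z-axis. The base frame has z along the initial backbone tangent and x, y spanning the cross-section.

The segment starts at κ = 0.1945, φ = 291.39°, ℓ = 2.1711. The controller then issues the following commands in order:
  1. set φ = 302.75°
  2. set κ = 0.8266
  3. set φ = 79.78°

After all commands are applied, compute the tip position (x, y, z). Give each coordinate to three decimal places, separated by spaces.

initial: κ=0.1945, φ=291.39°, ℓ=2.1711
cmd 1: set φ=302.75° → (κ,φ,ℓ)=(0.1945,302.75°,2.1711) → tip=(0.2443,-0.3798,2.1071)
cmd 2: set κ=0.8266 → (κ,φ,ℓ)=(0.8266,302.75°,2.1711) → tip=(0.7997,-1.2433,1.1796)
cmd 3: set φ=79.78° → (κ,φ,ℓ)=(0.8266,79.78°,2.1711) → tip=(0.2623,1.4549,1.1796)

0.262 1.455 1.180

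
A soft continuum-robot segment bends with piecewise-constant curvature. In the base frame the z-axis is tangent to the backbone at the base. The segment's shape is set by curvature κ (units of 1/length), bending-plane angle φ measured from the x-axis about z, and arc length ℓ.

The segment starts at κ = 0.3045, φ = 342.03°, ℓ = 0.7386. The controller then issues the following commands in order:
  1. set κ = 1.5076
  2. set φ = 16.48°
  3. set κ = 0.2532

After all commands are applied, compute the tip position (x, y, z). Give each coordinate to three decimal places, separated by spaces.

0.066 0.020 0.734

initial: κ=0.3045, φ=342.03°, ℓ=0.7386
cmd 1: set κ=1.5076 → (κ,φ,ℓ)=(1.5076,342.03°,0.7386) → tip=(0.3524,-0.1143,0.5952)
cmd 2: set φ=16.48° → (κ,φ,ℓ)=(1.5076,16.48°,0.7386) → tip=(0.3552,0.1051,0.5952)
cmd 3: set κ=0.2532 → (κ,φ,ℓ)=(0.2532,16.48°,0.7386) → tip=(0.0660,0.0195,0.7343)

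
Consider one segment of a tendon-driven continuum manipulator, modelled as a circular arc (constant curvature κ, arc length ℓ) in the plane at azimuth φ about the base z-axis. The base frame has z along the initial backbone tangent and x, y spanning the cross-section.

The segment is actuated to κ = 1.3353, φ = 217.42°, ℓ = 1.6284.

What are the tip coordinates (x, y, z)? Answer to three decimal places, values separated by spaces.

θ = κ·ℓ = 1.3353 × 1.6284 = 2.17440 rad
ρ = (1 − cos θ)/κ = (1 − -0.56762)/1.3353 = 1.17398
z = sin θ / κ = 0.82329/1.3353 = 0.61656
x = ρ cos φ = 1.17398 × cos(217.42°) = -0.93238
y = ρ sin φ = 1.17398 × sin(217.42°) = -0.71337

-0.932 -0.713 0.617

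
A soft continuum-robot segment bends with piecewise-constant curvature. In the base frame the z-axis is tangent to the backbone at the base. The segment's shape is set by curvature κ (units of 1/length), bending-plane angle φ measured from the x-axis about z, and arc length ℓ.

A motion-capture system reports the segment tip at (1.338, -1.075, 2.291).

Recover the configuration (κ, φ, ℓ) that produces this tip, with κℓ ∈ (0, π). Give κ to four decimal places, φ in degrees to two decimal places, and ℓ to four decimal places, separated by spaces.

0.4189 321.22 3.0698

ρ = √(x²+y²) = √(1.338² + -1.075²) = 1.71635
φ = atan2(y, x) mod 360° = atan2(-1.075, 1.338) = 321.2203°
|p|² = ρ² + z² = 1.71635² + 2.291² = 8.19455
κ = 2ρ / |p|² = 2×1.71635 / 8.19455 = 0.41890
θ = 2·atan2(ρ, z) = 2·atan2(1.71635, 2.291) = 1.28594 rad
ℓ = θ/κ = 1.28594/0.41890 = 3.06980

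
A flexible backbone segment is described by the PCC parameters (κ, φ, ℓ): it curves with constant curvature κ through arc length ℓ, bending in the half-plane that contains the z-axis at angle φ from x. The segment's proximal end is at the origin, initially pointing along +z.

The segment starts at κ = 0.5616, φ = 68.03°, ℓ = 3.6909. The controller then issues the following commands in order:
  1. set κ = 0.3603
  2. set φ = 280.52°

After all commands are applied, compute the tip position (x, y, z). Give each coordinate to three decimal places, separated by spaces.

0.386 -2.078 2.695

initial: κ=0.5616, φ=68.03°, ℓ=3.6909
cmd 1: set κ=0.3603 → (κ,φ,ℓ)=(0.3603,68.03°,3.6909) → tip=(0.7906,1.9597,2.6953)
cmd 2: set φ=280.52° → (κ,φ,ℓ)=(0.3603,280.52°,3.6909) → tip=(0.3858,-2.0776,2.6953)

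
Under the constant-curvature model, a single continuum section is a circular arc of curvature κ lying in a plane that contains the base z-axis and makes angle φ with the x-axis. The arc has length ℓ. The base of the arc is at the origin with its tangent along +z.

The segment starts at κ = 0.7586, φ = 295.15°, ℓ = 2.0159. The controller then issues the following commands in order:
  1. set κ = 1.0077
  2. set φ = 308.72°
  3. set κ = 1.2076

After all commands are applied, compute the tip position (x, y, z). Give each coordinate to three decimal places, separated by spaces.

initial: κ=0.7586, φ=295.15°, ℓ=2.0159
cmd 1: set κ=1.0077 → (κ,φ,ℓ)=(1.0077,295.15°,2.0159) → tip=(0.6092,-1.2976,0.8889)
cmd 2: set φ=308.72° → (κ,φ,ℓ)=(1.0077,308.72°,2.0159) → tip=(0.8967,-1.1184,0.8889)
cmd 3: set κ=1.2076 → (κ,φ,ℓ)=(1.2076,308.72°,2.0159) → tip=(0.9117,-1.1372,0.5380)

0.912 -1.137 0.538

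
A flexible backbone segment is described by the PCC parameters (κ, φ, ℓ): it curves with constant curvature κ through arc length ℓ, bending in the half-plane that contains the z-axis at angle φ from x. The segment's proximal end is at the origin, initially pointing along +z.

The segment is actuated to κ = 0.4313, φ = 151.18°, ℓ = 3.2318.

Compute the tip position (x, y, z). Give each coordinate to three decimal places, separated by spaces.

-1.674 0.921 2.282

θ = κ·ℓ = 0.4313 × 3.2318 = 1.39388 rad
ρ = (1 − cos θ)/κ = (1 − 0.17600)/0.4313 = 1.91050
z = sin θ / κ = 0.98439/0.4313 = 2.28238
x = ρ cos φ = 1.91050 × cos(151.18°) = -1.67387
y = ρ sin φ = 1.91050 × sin(151.18°) = 0.92098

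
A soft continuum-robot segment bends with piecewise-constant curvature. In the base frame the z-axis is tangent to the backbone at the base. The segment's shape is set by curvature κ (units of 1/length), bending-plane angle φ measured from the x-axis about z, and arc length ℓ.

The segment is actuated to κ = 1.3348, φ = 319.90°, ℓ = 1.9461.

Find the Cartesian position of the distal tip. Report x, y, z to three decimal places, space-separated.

θ = κ·ℓ = 1.3348 × 1.9461 = 2.59765 rad
ρ = (1 − cos θ)/κ = (1 − -0.85568)/1.3348 = 1.39023
z = sin θ / κ = 0.51751/1.3348 = 0.38771
x = ρ cos φ = 1.39023 × cos(319.90°) = 1.06342
y = ρ sin φ = 1.39023 × sin(319.90°) = -0.89548

1.063 -0.895 0.388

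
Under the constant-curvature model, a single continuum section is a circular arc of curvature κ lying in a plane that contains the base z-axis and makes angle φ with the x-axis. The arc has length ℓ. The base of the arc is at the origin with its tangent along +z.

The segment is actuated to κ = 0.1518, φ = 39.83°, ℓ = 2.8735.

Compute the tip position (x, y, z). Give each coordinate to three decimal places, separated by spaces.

0.474 0.395 2.783

θ = κ·ℓ = 0.1518 × 2.8735 = 0.43620 rad
ρ = (1 − cos θ)/κ = (1 − 0.90636)/0.1518 = 0.61683
z = sin θ / κ = 0.42250/0.1518 = 2.78324
x = ρ cos φ = 0.61683 × cos(39.83°) = 0.47370
y = ρ sin φ = 0.61683 × sin(39.83°) = 0.39509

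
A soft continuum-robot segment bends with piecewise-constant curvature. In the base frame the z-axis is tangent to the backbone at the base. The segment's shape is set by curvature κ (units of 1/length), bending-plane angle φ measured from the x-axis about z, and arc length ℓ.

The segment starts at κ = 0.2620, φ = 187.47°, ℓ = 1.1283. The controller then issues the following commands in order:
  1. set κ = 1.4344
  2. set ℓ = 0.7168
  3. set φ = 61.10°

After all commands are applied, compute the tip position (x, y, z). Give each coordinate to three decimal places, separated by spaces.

initial: κ=0.2620, φ=187.47°, ℓ=1.1283
cmd 1: set κ=1.4344 → (κ,φ,ℓ)=(1.4344,187.47°,1.1283) → tip=(-0.7242,-0.0950,0.6964)
cmd 2: set ℓ=0.7168 → (κ,φ,ℓ)=(1.4344,187.47°,0.7168) → tip=(-0.3343,-0.0438,0.5970)
cmd 3: set φ=61.10° → (κ,φ,ℓ)=(1.4344,61.10°,0.7168) → tip=(0.1629,0.2952,0.5970)

0.163 0.295 0.597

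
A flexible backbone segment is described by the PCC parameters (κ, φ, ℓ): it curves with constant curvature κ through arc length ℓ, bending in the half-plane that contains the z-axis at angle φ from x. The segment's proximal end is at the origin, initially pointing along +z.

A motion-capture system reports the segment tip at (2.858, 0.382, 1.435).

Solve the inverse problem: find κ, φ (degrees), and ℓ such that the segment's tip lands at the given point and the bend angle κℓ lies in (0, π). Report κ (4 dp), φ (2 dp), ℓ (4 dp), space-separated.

ρ = √(x²+y²) = √(2.858² + 0.382²) = 2.88342
φ = atan2(y, x) mod 360° = atan2(0.382, 2.858) = 7.6130°
|p|² = ρ² + z² = 2.88342² + 1.435² = 10.37331
κ = 2ρ / |p|² = 2×2.88342 / 10.37331 = 0.55593
θ = 2·atan2(ρ, z) = 2·atan2(2.88342, 1.435) = 2.21802 rad
ℓ = θ/κ = 2.21802/0.55593 = 3.98976

0.5559 7.61 3.9898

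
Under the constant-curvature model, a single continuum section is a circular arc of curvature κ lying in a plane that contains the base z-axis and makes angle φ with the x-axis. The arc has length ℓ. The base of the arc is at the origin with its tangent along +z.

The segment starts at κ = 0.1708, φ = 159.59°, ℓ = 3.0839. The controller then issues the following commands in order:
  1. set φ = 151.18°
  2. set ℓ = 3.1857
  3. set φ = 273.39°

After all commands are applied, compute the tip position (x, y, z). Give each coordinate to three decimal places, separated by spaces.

initial: κ=0.1708, φ=159.59°, ℓ=3.0839
cmd 1: set φ=151.18° → (κ,φ,ℓ)=(0.1708,151.18°,3.0839) → tip=(-0.6953,0.3826,2.9433)
cmd 2: set ℓ=3.1857 → (κ,φ,ℓ)=(0.1708,151.18°,3.1857) → tip=(-0.7408,0.4076,3.0308)
cmd 3: set φ=273.39° → (κ,φ,ℓ)=(0.1708,273.39°,3.1857) → tip=(0.0500,-0.8440,3.0308)

0.050 -0.844 3.031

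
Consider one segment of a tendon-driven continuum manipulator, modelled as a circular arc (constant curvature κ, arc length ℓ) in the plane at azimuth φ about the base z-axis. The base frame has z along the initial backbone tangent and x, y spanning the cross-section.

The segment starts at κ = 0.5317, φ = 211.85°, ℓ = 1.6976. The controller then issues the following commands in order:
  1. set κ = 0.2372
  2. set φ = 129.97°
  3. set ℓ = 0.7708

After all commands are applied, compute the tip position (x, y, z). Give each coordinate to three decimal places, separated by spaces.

-0.045 0.054 0.767

initial: κ=0.5317, φ=211.85°, ℓ=1.6976
cmd 1: set κ=0.2372 → (κ,φ,ℓ)=(0.2372,211.85°,1.6976) → tip=(-0.2864,-0.1779,1.6521)
cmd 2: set φ=129.97° → (κ,φ,ℓ)=(0.2372,129.97°,1.6976) → tip=(-0.2166,0.2584,1.6521)
cmd 3: set ℓ=0.7708 → (κ,φ,ℓ)=(0.2372,129.97°,0.7708) → tip=(-0.0451,0.0539,0.7665)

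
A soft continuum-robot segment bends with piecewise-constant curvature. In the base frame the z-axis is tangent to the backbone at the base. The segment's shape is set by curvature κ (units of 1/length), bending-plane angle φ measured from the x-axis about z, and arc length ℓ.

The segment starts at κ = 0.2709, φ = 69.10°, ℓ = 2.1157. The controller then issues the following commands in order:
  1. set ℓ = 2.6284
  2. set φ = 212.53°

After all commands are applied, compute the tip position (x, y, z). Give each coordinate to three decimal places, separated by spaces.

-0.756 -0.482 2.412

initial: κ=0.2709, φ=69.10°, ℓ=2.1157
cmd 1: set ℓ=2.6284 → (κ,φ,ℓ)=(0.2709,69.10°,2.6284) → tip=(0.3200,0.8379,2.4119)
cmd 2: set φ=212.53° → (κ,φ,ℓ)=(0.2709,212.53°,2.6284) → tip=(-0.7562,-0.4823,2.4119)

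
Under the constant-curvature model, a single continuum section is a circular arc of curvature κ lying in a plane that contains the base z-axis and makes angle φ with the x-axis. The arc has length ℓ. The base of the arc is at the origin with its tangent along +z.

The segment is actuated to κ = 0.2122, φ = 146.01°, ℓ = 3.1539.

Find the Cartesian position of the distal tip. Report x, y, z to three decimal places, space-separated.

θ = κ·ℓ = 0.2122 × 3.1539 = 0.66926 rad
ρ = (1 − cos θ)/κ = (1 − 0.78428)/0.2122 = 1.01658
z = sin θ / κ = 0.62040/0.2122 = 2.92368
x = ρ cos φ = 1.01658 × cos(146.01°) = -0.84288
y = ρ sin φ = 1.01658 × sin(146.01°) = 0.56832

-0.843 0.568 2.924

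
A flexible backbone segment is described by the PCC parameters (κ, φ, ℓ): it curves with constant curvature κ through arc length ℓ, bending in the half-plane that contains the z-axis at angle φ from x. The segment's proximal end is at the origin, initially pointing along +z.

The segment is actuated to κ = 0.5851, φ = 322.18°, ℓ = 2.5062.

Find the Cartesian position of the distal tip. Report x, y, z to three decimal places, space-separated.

1.209 -0.939 1.700

θ = κ·ℓ = 0.5851 × 2.5062 = 1.46638 rad
ρ = (1 − cos θ)/κ = (1 − 0.10423)/0.5851 = 1.53097
z = sin θ / κ = 0.99455/0.5851 = 1.69980
x = ρ cos φ = 1.53097 × cos(322.18°) = 1.20938
y = ρ sin φ = 1.53097 × sin(322.18°) = -0.93876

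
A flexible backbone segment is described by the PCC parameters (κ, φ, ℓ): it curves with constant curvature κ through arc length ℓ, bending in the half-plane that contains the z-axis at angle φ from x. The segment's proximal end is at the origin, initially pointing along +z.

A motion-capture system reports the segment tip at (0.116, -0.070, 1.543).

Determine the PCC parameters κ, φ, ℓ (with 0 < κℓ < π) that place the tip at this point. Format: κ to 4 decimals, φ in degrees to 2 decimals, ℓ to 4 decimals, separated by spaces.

ρ = √(x²+y²) = √(0.116² + -0.070²) = 0.13548
φ = atan2(y, x) mod 360° = atan2(-0.070, 0.116) = 328.8912°
|p|² = ρ² + z² = 0.13548² + 1.543² = 2.39920
κ = 2ρ / |p|² = 2×0.13548 / 2.39920 = 0.11294
θ = 2·atan2(ρ, z) = 2·atan2(0.13548, 1.543) = 0.17516 rad
ℓ = θ/κ = 0.17516/0.11294 = 1.55092

0.1129 328.89 1.5509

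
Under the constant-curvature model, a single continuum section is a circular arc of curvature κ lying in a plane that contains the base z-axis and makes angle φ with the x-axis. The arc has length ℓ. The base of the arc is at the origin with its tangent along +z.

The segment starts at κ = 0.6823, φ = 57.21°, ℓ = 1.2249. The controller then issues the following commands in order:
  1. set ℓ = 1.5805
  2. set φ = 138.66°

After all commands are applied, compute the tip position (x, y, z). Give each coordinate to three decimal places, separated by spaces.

-0.580 0.510 1.292

initial: κ=0.6823, φ=57.21°, ℓ=1.2249
cmd 1: set ℓ=1.5805 → (κ,φ,ℓ)=(0.6823,57.21°,1.5805) → tip=(0.4185,0.6496,1.2915)
cmd 2: set φ=138.66° → (κ,φ,ℓ)=(0.6823,138.66°,1.5805) → tip=(-0.5802,0.5104,1.2915)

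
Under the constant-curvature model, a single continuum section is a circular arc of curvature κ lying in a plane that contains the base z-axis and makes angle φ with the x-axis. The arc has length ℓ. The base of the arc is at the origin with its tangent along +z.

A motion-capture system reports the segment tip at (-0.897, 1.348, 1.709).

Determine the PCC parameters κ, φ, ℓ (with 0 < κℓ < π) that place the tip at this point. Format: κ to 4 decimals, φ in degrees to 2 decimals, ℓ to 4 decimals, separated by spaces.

0.5843 123.64 2.5960

ρ = √(x²+y²) = √(-0.897² + 1.348²) = 1.61917
φ = atan2(y, x) mod 360° = atan2(1.348, -0.897) = 123.6410°
|p|² = ρ² + z² = 1.61917² + 1.709² = 5.54239
κ = 2ρ / |p|² = 2×1.61917 / 5.54239 = 0.58429
θ = 2·atan2(ρ, z) = 2·atan2(1.61917, 1.709) = 1.51683 rad
ℓ = θ/κ = 1.51683/0.58429 = 2.59604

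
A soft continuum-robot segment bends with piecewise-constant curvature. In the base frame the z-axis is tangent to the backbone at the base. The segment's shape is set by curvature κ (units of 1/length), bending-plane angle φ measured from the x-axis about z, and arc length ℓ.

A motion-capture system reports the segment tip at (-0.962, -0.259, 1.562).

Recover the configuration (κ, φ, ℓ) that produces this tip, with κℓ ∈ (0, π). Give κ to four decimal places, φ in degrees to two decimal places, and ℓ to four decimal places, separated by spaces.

0.5805 195.07 1.9561

ρ = √(x²+y²) = √(-0.962² + -0.259²) = 0.99626
φ = atan2(y, x) mod 360° = atan2(-0.259, -0.962) = 195.0685°
|p|² = ρ² + z² = 0.99626² + 1.562² = 3.43237
κ = 2ρ / |p|² = 2×0.99626 / 3.43237 = 0.58051
θ = 2·atan2(ρ, z) = 2·atan2(0.99626, 1.562) = 1.13551 rad
ℓ = θ/κ = 1.13551/0.58051 = 1.95607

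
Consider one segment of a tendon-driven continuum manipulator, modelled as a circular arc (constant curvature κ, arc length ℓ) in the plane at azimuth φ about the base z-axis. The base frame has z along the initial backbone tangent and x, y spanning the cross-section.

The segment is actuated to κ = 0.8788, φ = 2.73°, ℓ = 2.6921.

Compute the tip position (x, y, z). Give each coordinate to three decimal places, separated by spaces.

1.948 0.093 0.797

θ = κ·ℓ = 0.8788 × 2.6921 = 2.36582 rad
ρ = (1 − cos θ)/κ = (1 − -0.71388)/0.8788 = 1.95025
z = sin θ / κ = 0.70027/0.8788 = 0.79685
x = ρ cos φ = 1.95025 × cos(2.73°) = 1.94804
y = ρ sin φ = 1.95025 × sin(2.73°) = 0.09289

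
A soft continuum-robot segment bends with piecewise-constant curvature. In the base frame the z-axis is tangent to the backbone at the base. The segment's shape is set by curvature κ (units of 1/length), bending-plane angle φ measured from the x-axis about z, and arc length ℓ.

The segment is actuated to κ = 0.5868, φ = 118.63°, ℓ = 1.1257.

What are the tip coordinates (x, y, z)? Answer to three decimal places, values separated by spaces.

θ = κ·ℓ = 0.5868 × 1.1257 = 0.66056 rad
ρ = (1 − cos θ)/κ = (1 − 0.78965)/0.5868 = 0.35847
z = sin θ / κ = 0.61356/0.5868 = 1.04560
x = ρ cos φ = 0.35847 × cos(118.63°) = -0.17176
y = ρ sin φ = 0.35847 × sin(118.63°) = 0.31464

-0.172 0.315 1.046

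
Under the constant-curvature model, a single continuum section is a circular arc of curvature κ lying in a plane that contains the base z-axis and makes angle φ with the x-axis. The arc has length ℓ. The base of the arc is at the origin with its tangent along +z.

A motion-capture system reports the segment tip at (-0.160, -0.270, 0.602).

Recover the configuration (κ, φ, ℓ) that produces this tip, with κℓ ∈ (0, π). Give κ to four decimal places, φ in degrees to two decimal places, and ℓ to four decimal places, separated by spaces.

ρ = √(x²+y²) = √(-0.160² + -0.270²) = 0.31385
φ = atan2(y, x) mod 360° = atan2(-0.270, -0.160) = 239.3493°
|p|² = ρ² + z² = 0.31385² + 0.602² = 0.46090
κ = 2ρ / |p|² = 2×0.31385 / 0.46090 = 1.36188
θ = 2·atan2(ρ, z) = 2·atan2(0.31385, 0.602) = 0.96115 rad
ℓ = θ/κ = 0.96115/1.36188 = 0.70575

1.3619 239.35 0.7058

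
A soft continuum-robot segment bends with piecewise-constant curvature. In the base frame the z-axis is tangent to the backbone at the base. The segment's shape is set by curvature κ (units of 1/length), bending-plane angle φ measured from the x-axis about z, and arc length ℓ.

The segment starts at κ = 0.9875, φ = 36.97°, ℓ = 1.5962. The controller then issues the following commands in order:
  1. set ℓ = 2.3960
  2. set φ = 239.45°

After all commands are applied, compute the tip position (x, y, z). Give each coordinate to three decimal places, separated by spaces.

initial: κ=0.9875, φ=36.97°, ℓ=1.5962
cmd 1: set ℓ=2.3960 → (κ,φ,ℓ)=(0.9875,36.97°,2.3960) → tip=(1.3868,1.0439,0.7090)
cmd 2: set φ=239.45° → (κ,φ,ℓ)=(0.9875,239.45°,2.3960) → tip=(-0.8823,-1.4948,0.7090)

-0.882 -1.495 0.709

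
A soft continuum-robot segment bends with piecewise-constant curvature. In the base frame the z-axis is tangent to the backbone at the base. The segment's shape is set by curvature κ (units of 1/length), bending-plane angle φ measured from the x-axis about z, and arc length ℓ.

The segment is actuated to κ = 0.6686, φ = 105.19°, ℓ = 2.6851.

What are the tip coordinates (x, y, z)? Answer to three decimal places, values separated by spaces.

-0.479 1.765 1.458

θ = κ·ℓ = 0.6686 × 2.6851 = 1.79526 rad
ρ = (1 − cos θ)/κ = (1 − -0.22258)/0.6686 = 1.82857
z = sin θ / κ = 0.97491/0.6686 = 1.45814
x = ρ cos φ = 1.82857 × cos(105.19°) = -0.47912
y = ρ sin φ = 1.82857 × sin(105.19°) = 1.76468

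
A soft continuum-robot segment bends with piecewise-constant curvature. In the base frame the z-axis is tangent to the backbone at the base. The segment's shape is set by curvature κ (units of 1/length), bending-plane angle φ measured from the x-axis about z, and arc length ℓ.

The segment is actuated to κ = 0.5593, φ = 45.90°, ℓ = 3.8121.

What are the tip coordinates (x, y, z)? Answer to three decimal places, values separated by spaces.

θ = κ·ℓ = 0.5593 × 3.8121 = 2.13211 rad
ρ = (1 − cos θ)/κ = (1 − -0.53230)/0.5593 = 2.73967
z = sin θ / κ = 0.84656/0.5593 = 1.51360
x = ρ cos φ = 2.73967 × cos(45.90°) = 1.90657
y = ρ sin φ = 2.73967 × sin(45.90°) = 1.96743

1.907 1.967 1.514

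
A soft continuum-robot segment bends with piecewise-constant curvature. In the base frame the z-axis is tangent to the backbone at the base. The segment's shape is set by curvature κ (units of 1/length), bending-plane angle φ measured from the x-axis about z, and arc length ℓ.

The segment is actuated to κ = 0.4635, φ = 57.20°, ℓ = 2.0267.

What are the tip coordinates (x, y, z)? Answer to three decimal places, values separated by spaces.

θ = κ·ℓ = 0.4635 × 2.0267 = 0.93938 rad
ρ = (1 − cos θ)/κ = (1 − 0.59029)/0.4635 = 0.88394
z = sin θ / κ = 0.80719/0.4635 = 1.74151
x = ρ cos φ = 0.88394 × cos(57.20°) = 0.47884
y = ρ sin φ = 0.88394 × sin(57.20°) = 0.74301

0.479 0.743 1.742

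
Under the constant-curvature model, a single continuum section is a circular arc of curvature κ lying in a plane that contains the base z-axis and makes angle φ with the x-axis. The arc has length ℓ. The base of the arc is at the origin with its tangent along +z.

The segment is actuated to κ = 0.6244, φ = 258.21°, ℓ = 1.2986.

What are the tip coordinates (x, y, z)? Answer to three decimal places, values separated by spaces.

θ = κ·ℓ = 0.6244 × 1.2986 = 0.81085 rad
ρ = (1 − cos θ)/κ = (1 − 0.68889)/0.6244 = 0.49826
z = sin θ / κ = 0.72487/0.6244 = 1.16091
x = ρ cos φ = 0.49826 × cos(258.21°) = -0.10181
y = ρ sin φ = 0.49826 × sin(258.21°) = -0.48775

-0.102 -0.488 1.161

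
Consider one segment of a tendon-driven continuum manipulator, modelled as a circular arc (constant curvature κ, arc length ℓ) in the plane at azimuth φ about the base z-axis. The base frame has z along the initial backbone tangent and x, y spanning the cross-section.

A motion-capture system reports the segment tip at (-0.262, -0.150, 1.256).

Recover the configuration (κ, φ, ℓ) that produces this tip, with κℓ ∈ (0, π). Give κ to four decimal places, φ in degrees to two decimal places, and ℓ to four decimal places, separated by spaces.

0.3618 209.79 1.3038

ρ = √(x²+y²) = √(-0.262² + -0.150²) = 0.30190
φ = atan2(y, x) mod 360° = atan2(-0.150, -0.262) = 209.7920°
|p|² = ρ² + z² = 0.30190² + 1.256² = 1.66868
κ = 2ρ / |p|² = 2×0.30190 / 1.66868 = 0.36184
θ = 2·atan2(ρ, z) = 2·atan2(0.30190, 1.256) = 0.47178 rad
ℓ = θ/κ = 0.47178/0.36184 = 1.30383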